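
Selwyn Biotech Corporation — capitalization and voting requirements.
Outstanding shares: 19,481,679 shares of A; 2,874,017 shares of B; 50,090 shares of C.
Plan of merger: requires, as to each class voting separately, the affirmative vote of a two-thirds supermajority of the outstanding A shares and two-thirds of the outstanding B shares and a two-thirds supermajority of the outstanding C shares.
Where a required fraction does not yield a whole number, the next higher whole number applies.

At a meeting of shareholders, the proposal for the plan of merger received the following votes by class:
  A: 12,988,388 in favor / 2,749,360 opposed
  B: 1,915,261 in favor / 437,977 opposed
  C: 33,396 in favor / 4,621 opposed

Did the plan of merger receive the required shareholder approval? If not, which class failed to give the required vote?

A: 2/3 of 19481679 = 12987786; 12,987,786 required, 12,988,388 in favor — approved.
B: 2/3 of 2874017 = 1916011.33, rounded up to 1916012; 1,916,012 required, 1,915,261 in favor — not approved.
C: 2/3 of 50090 = 33393.33, rounded up to 33394; 33,394 required, 33,396 in favor — approved.

Not approved — the B shares did not give the required vote.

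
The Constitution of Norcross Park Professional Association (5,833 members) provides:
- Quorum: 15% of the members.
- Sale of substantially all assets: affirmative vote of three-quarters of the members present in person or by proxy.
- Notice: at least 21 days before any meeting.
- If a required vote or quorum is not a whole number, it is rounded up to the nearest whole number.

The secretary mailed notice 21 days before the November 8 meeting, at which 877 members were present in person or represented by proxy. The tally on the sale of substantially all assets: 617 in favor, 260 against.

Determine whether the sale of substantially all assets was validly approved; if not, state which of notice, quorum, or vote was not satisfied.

Invalid — vote requirement not satisfied.

Notice: 21 days given; 21 required. Satisfied.
Quorum: 15% of 5,833 = 874.95, rounded up to 875; 877 present. Satisfied.
Vote: requires three-fourths of those present (877); 3/4 of 877 = 657.75, rounded up to 658, so 658 needed; 617 in favor. Not satisfied.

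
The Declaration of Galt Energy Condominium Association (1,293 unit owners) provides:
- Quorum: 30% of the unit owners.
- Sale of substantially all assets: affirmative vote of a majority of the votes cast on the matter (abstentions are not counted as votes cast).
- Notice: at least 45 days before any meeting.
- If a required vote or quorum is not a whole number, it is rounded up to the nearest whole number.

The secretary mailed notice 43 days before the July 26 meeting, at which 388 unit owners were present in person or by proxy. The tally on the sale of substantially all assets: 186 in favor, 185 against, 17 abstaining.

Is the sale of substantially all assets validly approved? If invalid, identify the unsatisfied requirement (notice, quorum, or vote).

Invalid — notice requirement not satisfied.

Notice: 43 days given; 45 required. Not satisfied.
Quorum: 30% of 1,293 = 387.90, rounded up to 388; 388 present. Satisfied.
Vote: requires a majority of the votes cast (388 − 17 abstaining = 371); a majority of 371 is 186, so 186 needed; 186 in favor. Satisfied.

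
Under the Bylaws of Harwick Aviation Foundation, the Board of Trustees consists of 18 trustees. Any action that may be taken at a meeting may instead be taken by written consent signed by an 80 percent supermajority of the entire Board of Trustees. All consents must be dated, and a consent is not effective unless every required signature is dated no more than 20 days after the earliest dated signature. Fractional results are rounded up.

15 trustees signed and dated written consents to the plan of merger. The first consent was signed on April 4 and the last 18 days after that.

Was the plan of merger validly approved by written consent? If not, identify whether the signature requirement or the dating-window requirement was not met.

Effective — both the signature and dating-window requirements are satisfied.

Signatures required: an 80 percent supermajority of 18 — 4/5 of 18 = 14.40, rounded up to 15, so 15 needed; 15 signed. Sufficient.
Dating window: the latest signature is 18 days after the earliest; the limit is 20 days. Within the window.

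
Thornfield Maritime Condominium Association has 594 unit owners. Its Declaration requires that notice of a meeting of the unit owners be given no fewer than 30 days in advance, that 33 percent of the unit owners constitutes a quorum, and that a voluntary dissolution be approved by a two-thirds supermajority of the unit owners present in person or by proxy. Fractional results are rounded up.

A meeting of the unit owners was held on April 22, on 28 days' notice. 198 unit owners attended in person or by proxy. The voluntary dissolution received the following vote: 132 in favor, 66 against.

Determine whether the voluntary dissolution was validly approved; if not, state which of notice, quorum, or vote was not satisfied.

Invalid — notice requirement not satisfied.

Notice: 28 days given; 30 required. Not satisfied.
Quorum: 33% of 594 = 196.02, rounded up to 197; 198 present. Satisfied.
Vote: requires two-thirds of those present (198); 2/3 of 198 = 132, so 132 needed; 132 in favor. Satisfied.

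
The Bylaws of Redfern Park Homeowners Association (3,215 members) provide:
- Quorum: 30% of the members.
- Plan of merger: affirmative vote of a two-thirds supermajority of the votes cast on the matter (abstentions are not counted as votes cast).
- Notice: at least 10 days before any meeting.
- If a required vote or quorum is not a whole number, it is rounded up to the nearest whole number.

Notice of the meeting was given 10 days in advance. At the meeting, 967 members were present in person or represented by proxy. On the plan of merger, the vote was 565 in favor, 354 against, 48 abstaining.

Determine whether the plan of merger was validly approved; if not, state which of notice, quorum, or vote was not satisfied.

Invalid — vote requirement not satisfied.

Notice: 10 days given; 10 required. Satisfied.
Quorum: 30% of 3,215 = 964.50, rounded up to 965; 967 present. Satisfied.
Vote: requires two-thirds of the votes cast (967 − 48 abstaining = 919); 2/3 of 919 = 612.67, rounded up to 613, so 613 needed; 565 in favor. Not satisfied.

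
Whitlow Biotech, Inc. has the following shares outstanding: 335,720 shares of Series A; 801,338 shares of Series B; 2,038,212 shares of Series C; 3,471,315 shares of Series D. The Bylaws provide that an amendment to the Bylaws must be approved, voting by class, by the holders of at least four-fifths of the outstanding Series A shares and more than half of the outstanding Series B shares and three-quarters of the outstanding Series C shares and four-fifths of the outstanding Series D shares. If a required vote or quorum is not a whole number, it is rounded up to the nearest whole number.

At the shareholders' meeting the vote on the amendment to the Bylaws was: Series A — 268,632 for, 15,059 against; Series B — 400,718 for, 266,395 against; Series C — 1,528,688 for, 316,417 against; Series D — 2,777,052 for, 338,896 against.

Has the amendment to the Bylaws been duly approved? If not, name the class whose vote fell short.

Approved — every class gave the required vote.

Series A: 4/5 of 335720 = 268576; 268,576 required, 268,632 in favor — approved.
Series B: a majority of 801338 is 400670; 400,670 required, 400,718 in favor — approved.
Series C: 3/4 of 2038212 = 1528659; 1,528,659 required, 1,528,688 in favor — approved.
Series D: 4/5 of 3471315 = 2777052; 2,777,052 required, 2,777,052 in favor — approved.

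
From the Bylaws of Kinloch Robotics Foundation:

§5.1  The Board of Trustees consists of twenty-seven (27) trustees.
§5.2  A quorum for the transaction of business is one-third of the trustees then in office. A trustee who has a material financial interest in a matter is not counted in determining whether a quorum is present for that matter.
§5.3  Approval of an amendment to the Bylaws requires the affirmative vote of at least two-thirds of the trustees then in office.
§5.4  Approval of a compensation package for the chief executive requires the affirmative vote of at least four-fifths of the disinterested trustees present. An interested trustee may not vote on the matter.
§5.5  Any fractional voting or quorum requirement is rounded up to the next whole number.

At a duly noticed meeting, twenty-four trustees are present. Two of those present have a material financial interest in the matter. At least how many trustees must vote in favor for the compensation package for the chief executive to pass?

18

The compensation package for the chief executive requires four-fifths of the disinterested trustees present (24 − 2 = 22).
4/5 of 22 = 17.60, rounded up to 18.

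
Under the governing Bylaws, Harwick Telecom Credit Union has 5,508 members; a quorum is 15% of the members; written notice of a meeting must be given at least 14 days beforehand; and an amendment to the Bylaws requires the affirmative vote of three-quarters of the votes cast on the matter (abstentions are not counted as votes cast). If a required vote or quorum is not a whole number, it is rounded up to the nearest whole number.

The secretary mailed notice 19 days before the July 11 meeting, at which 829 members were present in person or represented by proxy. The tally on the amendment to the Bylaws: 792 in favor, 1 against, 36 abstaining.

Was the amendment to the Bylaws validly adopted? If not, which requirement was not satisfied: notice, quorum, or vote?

Notice: 19 days given; 14 required. Satisfied.
Quorum: 15% of 5,508 = 826.20, rounded up to 827; 829 present. Satisfied.
Vote: requires three-fourths of the votes cast (829 − 36 abstaining = 793); 3/4 of 793 = 594.75, rounded up to 595, so 595 needed; 792 in favor. Satisfied.

Valid — all requirements satisfied.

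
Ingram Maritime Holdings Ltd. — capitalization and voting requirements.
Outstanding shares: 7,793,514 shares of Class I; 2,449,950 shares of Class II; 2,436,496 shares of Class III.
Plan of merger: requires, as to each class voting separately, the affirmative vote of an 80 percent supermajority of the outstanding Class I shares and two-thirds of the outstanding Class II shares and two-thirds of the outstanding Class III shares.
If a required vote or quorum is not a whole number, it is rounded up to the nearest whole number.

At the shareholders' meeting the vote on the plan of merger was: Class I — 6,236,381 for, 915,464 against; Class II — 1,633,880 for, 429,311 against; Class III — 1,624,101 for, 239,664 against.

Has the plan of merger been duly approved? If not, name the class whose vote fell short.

Not approved — the Class III shares did not give the required vote.

Class I: 4/5 of 7793514 = 6234811.20, rounded up to 6234812; 6,234,812 required, 6,236,381 in favor — approved.
Class II: 2/3 of 2449950 = 1633300; 1,633,300 required, 1,633,880 in favor — approved.
Class III: 2/3 of 2436496 = 1624330.67, rounded up to 1624331; 1,624,331 required, 1,624,101 in favor — not approved.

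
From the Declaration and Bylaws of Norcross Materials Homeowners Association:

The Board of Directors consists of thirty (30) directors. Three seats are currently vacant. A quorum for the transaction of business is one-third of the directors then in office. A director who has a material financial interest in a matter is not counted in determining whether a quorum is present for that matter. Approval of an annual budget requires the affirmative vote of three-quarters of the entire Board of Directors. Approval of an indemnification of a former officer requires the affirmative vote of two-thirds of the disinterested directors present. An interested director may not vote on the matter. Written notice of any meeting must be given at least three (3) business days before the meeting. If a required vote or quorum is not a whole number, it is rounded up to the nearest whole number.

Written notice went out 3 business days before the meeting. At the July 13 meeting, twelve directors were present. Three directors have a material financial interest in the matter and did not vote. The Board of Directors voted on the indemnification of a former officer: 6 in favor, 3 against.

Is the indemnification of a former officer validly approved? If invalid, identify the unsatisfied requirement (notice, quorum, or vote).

Notice: 3 business days given; 3 required (3 ≥ 3). Satisfied.
Quorum: 12 present, but the 3 interested directors do not count, leaving 9. Quorum is 9. Satisfied.
Vote: the indemnification of a former officer requires two-thirds of the disinterested directors present (12 − 3 = 9). 2/3 of 9 = 6, so 6 affirmative votes are needed; 6 voted in favor. Satisfied.

Valid — all requirements satisfied.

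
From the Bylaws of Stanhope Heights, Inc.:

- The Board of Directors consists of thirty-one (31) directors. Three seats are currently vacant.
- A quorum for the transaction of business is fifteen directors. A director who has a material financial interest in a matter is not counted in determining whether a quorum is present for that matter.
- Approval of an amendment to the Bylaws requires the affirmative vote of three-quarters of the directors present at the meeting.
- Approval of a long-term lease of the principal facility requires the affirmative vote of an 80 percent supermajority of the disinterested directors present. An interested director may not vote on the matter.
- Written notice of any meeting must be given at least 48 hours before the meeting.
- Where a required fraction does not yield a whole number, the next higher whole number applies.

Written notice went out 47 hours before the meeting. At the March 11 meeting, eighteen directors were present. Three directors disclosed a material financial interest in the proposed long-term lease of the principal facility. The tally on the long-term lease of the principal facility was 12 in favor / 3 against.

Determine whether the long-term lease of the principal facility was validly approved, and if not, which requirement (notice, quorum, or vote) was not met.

Invalid — notice requirement not satisfied.

Notice: 47 hours given; 48 required (47 < 48). Not satisfied.
Quorum: 18 present, but the 3 interested directors do not count, leaving 15. Quorum is 15. Satisfied.
Vote: the long-term lease of the principal facility requires four-fifths of the disinterested directors present (18 − 3 = 15). 4/5 of 15 = 12, so 12 affirmative votes are needed; 12 voted in favor. Satisfied.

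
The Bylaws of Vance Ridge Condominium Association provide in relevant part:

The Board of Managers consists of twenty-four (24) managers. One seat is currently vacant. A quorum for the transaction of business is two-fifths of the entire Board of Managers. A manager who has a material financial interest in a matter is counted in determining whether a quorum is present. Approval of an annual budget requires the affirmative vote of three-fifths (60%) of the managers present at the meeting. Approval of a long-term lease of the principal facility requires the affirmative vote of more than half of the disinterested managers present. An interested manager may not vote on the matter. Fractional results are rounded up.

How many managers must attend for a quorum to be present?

10

2/5 of 24 = 9.60, rounded up to 10.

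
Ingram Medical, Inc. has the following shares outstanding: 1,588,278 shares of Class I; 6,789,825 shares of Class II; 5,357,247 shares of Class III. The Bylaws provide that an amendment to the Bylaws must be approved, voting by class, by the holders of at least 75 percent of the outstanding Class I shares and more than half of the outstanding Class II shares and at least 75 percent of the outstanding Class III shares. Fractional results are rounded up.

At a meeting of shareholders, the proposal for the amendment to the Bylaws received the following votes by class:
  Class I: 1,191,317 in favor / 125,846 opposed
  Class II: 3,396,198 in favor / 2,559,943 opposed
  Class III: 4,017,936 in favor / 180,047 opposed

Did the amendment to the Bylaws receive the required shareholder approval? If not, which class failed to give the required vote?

Class I: 3/4 of 1588278 = 1191208.50, rounded up to 1191209; 1,191,209 required, 1,191,317 in favor — approved.
Class II: a majority of 6789825 is 3394913; 3,394,913 required, 3,396,198 in favor — approved.
Class III: 3/4 of 5357247 = 4017935.25, rounded up to 4017936; 4,017,936 required, 4,017,936 in favor — approved.

Approved — every class gave the required vote.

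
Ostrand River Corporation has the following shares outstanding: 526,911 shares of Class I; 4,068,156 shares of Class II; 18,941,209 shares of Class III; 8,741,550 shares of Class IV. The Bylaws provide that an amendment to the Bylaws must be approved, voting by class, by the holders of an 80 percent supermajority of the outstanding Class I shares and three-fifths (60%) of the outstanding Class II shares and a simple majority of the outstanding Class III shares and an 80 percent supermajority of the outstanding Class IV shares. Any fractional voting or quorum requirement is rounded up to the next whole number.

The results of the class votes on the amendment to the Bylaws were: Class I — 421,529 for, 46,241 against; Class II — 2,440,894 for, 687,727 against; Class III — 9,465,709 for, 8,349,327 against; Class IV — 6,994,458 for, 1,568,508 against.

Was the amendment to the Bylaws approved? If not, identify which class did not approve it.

Not approved — the Class III shares did not give the required vote.

Class I: 4/5 of 526911 = 421528.80, rounded up to 421529; 421,529 required, 421,529 in favor — approved.
Class II: 3/5 of 4068156 = 2440893.60, rounded up to 2440894; 2,440,894 required, 2,440,894 in favor — approved.
Class III: a majority of 18941209 is 9470605; 9,470,605 required, 9,465,709 in favor — not approved.
Class IV: 4/5 of 8741550 = 6993240; 6,993,240 required, 6,994,458 in favor — approved.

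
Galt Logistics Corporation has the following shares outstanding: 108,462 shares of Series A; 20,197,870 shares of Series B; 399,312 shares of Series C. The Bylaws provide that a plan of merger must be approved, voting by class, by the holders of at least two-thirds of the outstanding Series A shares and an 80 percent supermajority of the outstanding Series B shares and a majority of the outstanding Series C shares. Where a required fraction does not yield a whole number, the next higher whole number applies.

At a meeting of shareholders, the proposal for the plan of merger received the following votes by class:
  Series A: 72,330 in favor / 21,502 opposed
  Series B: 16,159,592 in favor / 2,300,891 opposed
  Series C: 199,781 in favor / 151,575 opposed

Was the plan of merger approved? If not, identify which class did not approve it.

Series A: 2/3 of 108462 = 72308; 72,308 required, 72,330 in favor — approved.
Series B: 4/5 of 20197870 = 16158296; 16,158,296 required, 16,159,592 in favor — approved.
Series C: a majority of 399312 is 199657; 199,657 required, 199,781 in favor — approved.

Approved — every class gave the required vote.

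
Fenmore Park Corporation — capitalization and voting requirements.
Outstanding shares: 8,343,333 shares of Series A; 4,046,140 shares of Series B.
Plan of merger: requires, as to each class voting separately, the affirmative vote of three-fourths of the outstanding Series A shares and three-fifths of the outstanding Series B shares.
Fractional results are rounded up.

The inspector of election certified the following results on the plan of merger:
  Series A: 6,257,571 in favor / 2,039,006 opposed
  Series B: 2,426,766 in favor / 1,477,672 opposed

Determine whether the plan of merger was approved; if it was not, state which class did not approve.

Not approved — the Series B shares did not give the required vote.

Series A: 3/4 of 8343333 = 6257499.75, rounded up to 6257500; 6,257,500 required, 6,257,571 in favor — approved.
Series B: 3/5 of 4046140 = 2427684; 2,427,684 required, 2,426,766 in favor — not approved.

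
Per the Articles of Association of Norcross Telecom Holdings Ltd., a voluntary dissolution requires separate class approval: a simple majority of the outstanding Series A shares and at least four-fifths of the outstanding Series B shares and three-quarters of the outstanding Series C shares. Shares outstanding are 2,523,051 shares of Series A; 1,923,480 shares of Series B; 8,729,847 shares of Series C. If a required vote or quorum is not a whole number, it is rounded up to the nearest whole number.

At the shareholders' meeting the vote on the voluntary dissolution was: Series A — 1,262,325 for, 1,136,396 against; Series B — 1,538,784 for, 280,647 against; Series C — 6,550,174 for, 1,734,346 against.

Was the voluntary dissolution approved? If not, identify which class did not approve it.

Series A: a majority of 2523051 is 1261526; 1,261,526 required, 1,262,325 in favor — approved.
Series B: 4/5 of 1923480 = 1538784; 1,538,784 required, 1,538,784 in favor — approved.
Series C: 3/4 of 8729847 = 6547385.25, rounded up to 6547386; 6,547,386 required, 6,550,174 in favor — approved.

Approved — every class gave the required vote.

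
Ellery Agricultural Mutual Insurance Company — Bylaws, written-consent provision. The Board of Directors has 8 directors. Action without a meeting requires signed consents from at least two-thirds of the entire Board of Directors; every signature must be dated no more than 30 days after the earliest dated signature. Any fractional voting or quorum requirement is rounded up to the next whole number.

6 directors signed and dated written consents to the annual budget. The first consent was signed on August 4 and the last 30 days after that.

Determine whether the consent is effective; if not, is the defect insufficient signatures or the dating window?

Effective — both the signature and dating-window requirements are satisfied.

Signatures required: at least two-thirds of 8 — 2/3 of 8 = 5.33, rounded up to 6, so 6 needed; 6 signed. Sufficient.
Dating window: the latest signature is 30 days after the earliest; the limit is 30 days. Within the window.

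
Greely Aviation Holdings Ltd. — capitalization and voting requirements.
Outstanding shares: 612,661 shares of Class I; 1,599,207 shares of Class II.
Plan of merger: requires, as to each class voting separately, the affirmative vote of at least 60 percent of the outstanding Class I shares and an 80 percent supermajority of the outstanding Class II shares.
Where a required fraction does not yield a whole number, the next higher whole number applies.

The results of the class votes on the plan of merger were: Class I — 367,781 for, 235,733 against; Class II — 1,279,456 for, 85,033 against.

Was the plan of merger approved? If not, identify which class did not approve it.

Class I: 3/5 of 612661 = 367596.60, rounded up to 367597; 367,597 required, 367,781 in favor — approved.
Class II: 4/5 of 1599207 = 1279365.60, rounded up to 1279366; 1,279,366 required, 1,279,456 in favor — approved.

Approved — every class gave the required vote.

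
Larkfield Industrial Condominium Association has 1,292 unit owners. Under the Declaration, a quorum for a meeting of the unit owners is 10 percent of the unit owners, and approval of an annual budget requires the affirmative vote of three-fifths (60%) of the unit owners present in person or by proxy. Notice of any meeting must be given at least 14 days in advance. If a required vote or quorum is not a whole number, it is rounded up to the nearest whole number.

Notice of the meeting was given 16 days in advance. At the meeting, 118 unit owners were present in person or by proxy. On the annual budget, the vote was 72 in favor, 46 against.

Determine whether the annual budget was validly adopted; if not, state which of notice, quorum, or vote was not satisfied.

Invalid — quorum requirement not satisfied.

Notice: 16 days given; 14 required. Satisfied.
Quorum: 10% of 1,292 = 129.20, rounded up to 130; 118 present. Not satisfied.
Vote: requires three-fifths of those present (118); 3/5 of 118 = 70.80, rounded up to 71, so 71 needed; 72 in favor. Satisfied.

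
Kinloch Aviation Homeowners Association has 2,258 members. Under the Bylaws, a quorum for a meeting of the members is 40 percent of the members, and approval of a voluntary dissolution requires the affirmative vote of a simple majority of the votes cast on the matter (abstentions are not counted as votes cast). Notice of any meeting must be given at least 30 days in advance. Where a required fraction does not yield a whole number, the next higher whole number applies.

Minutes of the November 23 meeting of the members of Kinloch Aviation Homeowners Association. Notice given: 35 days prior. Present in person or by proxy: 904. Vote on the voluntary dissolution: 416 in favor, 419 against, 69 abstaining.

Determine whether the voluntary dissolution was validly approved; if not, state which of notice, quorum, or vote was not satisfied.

Notice: 35 days given; 30 required. Satisfied.
Quorum: 40% of 2,258 = 903.20, rounded up to 904; 904 present. Satisfied.
Vote: requires a majority of the votes cast (904 − 69 abstaining = 835); a majority of 835 is 418, so 418 needed; 416 in favor. Not satisfied.

Invalid — vote requirement not satisfied.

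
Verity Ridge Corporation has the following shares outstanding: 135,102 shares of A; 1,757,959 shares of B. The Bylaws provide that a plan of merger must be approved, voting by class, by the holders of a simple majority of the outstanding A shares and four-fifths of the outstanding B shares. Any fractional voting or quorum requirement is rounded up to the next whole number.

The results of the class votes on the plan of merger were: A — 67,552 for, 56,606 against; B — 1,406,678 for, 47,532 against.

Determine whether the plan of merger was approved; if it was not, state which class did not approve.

Approved — every class gave the required vote.

A: a majority of 135102 is 67552; 67,552 required, 67,552 in favor — approved.
B: 4/5 of 1757959 = 1406367.20, rounded up to 1406368; 1,406,368 required, 1,406,678 in favor — approved.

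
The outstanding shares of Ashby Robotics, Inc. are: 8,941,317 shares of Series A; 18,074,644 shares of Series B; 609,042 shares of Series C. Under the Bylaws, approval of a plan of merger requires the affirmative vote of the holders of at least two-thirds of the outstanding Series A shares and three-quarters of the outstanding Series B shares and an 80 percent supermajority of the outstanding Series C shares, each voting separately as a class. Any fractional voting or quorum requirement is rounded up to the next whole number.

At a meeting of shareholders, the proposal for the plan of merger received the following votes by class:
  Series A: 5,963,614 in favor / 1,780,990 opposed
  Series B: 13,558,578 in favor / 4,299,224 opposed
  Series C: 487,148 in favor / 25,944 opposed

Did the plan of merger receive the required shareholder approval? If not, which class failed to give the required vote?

Series A: 2/3 of 8941317 = 5960878; 5,960,878 required, 5,963,614 in favor — approved.
Series B: 3/4 of 18074644 = 13555983; 13,555,983 required, 13,558,578 in favor — approved.
Series C: 4/5 of 609042 = 487233.60, rounded up to 487234; 487,234 required, 487,148 in favor — not approved.

Not approved — the Series C shares did not give the required vote.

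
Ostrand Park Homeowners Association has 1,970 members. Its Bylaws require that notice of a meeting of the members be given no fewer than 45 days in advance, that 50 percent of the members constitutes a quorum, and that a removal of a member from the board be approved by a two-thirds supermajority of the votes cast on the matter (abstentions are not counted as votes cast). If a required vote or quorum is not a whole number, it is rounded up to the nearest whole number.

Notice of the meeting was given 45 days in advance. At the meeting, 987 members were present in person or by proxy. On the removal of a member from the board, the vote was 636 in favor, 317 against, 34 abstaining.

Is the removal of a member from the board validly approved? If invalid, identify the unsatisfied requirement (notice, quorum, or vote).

Notice: 45 days given; 45 required. Satisfied.
Quorum: 50% of 1,970 = 985; 987 present. Satisfied.
Vote: requires two-thirds of the votes cast (987 − 34 abstaining = 953); 2/3 of 953 = 635.33, rounded up to 636, so 636 needed; 636 in favor. Satisfied.

Valid — all requirements satisfied.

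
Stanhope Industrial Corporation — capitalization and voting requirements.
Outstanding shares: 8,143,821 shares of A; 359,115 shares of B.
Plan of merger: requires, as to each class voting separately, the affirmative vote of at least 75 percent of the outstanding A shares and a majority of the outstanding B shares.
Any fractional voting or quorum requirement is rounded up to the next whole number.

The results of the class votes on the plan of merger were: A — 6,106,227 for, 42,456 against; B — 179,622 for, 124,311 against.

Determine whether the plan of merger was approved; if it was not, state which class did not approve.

Not approved — the A shares did not give the required vote.

A: 3/4 of 8143821 = 6107865.75, rounded up to 6107866; 6,107,866 required, 6,106,227 in favor — not approved.
B: a majority of 359115 is 179558; 179,558 required, 179,622 in favor — approved.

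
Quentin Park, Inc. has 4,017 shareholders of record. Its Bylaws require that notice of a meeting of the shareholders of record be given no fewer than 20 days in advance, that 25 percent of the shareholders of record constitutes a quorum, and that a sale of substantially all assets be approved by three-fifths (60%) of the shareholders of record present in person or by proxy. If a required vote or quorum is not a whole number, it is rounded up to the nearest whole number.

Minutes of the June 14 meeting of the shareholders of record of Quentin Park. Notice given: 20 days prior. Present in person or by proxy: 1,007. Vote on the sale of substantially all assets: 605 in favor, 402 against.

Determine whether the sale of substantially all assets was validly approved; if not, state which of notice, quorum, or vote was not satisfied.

Notice: 20 days given; 20 required. Satisfied.
Quorum: 25% of 4,017 = 1,004.25, rounded up to 1,005; 1,007 present. Satisfied.
Vote: requires three-fifths of those present (1,007); 3/5 of 1007 = 604.20, rounded up to 605, so 605 needed; 605 in favor. Satisfied.

Valid — all requirements satisfied.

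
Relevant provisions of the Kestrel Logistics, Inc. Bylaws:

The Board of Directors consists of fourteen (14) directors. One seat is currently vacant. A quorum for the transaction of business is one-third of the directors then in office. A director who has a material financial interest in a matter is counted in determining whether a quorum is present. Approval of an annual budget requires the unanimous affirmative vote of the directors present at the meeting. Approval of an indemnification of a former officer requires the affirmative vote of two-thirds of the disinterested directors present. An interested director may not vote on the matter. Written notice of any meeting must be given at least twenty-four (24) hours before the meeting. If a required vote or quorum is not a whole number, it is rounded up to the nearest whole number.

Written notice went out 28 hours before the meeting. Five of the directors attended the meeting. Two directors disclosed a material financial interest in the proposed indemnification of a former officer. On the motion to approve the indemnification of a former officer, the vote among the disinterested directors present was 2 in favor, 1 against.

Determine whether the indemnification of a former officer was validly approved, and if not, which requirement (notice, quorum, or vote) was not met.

Valid — all requirements satisfied.

Notice: 28 hours given; 24 required (28 ≥ 24). Satisfied.
Quorum: 5 present (interested directors count toward quorum); quorum is 5. Satisfied.
Vote: the indemnification of a former officer requires two-thirds of the disinterested directors present (5 − 2 = 3). 2/3 of 3 = 2, so 2 affirmative votes are needed; 2 voted in favor. Satisfied.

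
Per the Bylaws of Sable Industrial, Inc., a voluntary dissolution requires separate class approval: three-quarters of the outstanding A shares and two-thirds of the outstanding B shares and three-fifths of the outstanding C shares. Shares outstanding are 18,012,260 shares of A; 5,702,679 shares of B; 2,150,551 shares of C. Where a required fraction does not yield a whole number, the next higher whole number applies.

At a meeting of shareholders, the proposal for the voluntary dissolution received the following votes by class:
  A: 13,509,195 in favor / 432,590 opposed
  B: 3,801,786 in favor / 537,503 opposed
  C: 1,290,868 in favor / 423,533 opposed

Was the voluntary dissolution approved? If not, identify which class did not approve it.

Approved — every class gave the required vote.

A: 3/4 of 18012260 = 13509195; 13,509,195 required, 13,509,195 in favor — approved.
B: 2/3 of 5702679 = 3801786; 3,801,786 required, 3,801,786 in favor — approved.
C: 3/5 of 2150551 = 1290330.60, rounded up to 1290331; 1,290,331 required, 1,290,868 in favor — approved.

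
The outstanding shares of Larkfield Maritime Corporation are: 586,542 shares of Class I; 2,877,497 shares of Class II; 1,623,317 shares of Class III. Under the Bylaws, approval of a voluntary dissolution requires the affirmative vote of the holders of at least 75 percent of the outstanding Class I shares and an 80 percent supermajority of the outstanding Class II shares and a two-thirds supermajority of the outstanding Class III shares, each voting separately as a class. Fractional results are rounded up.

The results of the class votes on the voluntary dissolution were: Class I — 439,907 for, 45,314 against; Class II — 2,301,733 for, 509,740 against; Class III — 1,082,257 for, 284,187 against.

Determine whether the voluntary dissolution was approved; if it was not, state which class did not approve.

Class I: 3/4 of 586542 = 439906.50, rounded up to 439907; 439,907 required, 439,907 in favor — approved.
Class II: 4/5 of 2877497 = 2301997.60, rounded up to 2301998; 2,301,998 required, 2,301,733 in favor — not approved.
Class III: 2/3 of 1623317 = 1082211.33, rounded up to 1082212; 1,082,212 required, 1,082,257 in favor — approved.

Not approved — the Class II shares did not give the required vote.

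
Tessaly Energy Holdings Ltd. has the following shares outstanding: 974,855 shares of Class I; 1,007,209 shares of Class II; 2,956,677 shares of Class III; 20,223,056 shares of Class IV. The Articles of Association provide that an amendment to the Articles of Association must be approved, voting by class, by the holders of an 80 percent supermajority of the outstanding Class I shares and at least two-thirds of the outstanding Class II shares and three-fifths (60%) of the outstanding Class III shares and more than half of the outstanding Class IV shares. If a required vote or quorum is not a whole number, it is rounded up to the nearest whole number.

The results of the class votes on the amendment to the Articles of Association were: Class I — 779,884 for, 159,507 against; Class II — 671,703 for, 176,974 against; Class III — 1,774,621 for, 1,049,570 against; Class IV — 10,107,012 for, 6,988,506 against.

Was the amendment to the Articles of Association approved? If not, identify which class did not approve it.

Not approved — the Class IV shares did not give the required vote.

Class I: 4/5 of 974855 = 779884; 779,884 required, 779,884 in favor — approved.
Class II: 2/3 of 1007209 = 671472.67, rounded up to 671473; 671,473 required, 671,703 in favor — approved.
Class III: 3/5 of 2956677 = 1774006.20, rounded up to 1774007; 1,774,007 required, 1,774,621 in favor — approved.
Class IV: a majority of 20223056 is 10111529; 10,111,529 required, 10,107,012 in favor — not approved.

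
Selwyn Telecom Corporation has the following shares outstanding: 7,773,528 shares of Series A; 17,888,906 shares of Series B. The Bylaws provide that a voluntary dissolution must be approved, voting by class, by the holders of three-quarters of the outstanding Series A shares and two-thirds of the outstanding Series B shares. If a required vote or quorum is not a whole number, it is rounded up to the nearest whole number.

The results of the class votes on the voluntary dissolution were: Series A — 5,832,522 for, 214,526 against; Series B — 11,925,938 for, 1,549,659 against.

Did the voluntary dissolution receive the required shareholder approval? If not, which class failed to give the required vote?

Approved — every class gave the required vote.

Series A: 3/4 of 7773528 = 5830146; 5,830,146 required, 5,832,522 in favor — approved.
Series B: 2/3 of 17888906 = 11925937.33, rounded up to 11925938; 11,925,938 required, 11,925,938 in favor — approved.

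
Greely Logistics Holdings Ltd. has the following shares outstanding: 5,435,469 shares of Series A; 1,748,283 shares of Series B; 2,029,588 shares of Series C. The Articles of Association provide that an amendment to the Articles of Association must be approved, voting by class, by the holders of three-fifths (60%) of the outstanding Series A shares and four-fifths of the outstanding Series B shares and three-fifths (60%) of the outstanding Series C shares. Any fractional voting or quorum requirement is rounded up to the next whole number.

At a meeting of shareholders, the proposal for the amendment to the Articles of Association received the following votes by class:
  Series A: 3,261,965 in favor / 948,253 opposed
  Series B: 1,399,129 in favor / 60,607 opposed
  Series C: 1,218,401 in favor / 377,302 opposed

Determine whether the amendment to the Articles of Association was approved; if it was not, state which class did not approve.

Approved — every class gave the required vote.

Series A: 3/5 of 5435469 = 3261281.40, rounded up to 3261282; 3,261,282 required, 3,261,965 in favor — approved.
Series B: 4/5 of 1748283 = 1398626.40, rounded up to 1398627; 1,398,627 required, 1,399,129 in favor — approved.
Series C: 3/5 of 2029588 = 1217752.80, rounded up to 1217753; 1,217,753 required, 1,218,401 in favor — approved.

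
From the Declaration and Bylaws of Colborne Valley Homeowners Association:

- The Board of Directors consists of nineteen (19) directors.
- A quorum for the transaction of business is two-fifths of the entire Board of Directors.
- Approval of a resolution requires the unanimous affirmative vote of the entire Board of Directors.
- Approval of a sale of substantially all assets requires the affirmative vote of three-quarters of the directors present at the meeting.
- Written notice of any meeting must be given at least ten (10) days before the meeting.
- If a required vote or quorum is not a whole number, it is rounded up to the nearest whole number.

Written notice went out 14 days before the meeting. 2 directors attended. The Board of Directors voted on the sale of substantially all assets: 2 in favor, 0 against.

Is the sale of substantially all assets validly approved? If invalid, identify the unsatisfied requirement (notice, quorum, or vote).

Invalid — quorum requirement not satisfied.

Notice: 14 days given; 10 required (14 ≥ 10). Satisfied.
Quorum: 2 present; quorum is 8. Not satisfied.
Vote: the sale of substantially all assets requires three-fourths of the directors present (2). 3/4 of 2 = 1.50, rounded up to 2, so 2 affirmative votes are needed; 2 voted in favor. Satisfied. (Moot — without a quorum no business can be validly transacted.)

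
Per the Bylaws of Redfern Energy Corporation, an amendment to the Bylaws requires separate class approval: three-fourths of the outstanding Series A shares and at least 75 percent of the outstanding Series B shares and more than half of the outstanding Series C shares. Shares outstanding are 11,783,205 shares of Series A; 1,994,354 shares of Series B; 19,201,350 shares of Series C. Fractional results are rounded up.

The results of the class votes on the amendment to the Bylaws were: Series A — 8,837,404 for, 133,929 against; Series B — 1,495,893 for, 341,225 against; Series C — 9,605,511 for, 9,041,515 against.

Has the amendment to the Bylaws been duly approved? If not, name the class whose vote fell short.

Approved — every class gave the required vote.

Series A: 3/4 of 11783205 = 8837403.75, rounded up to 8837404; 8,837,404 required, 8,837,404 in favor — approved.
Series B: 3/4 of 1994354 = 1495765.50, rounded up to 1495766; 1,495,766 required, 1,495,893 in favor — approved.
Series C: a majority of 19201350 is 9600676; 9,600,676 required, 9,605,511 in favor — approved.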